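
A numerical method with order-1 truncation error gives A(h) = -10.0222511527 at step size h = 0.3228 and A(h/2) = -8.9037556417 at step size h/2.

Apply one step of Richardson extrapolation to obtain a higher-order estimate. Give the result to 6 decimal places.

-7.785260

r = 1: numerator weight 2, denominator 1.
2*(-8.9037556417) − (-10.0222511527) = -7.7852601307
Extrapolated: (-7.7852601307) / 1 = -7.7852601307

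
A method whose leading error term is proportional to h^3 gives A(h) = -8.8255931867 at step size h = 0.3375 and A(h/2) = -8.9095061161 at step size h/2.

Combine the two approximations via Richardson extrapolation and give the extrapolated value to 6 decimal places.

-8.921494

Error is O(h^3); halving h shrinks it by 2^3 = 8.
Difference of the inputs: -8.9095061161 − (-8.8255931867) = -0.0839129294
Divide by 2^3 − 1 = 7: (-0.0839129294)/7 = -0.0119875613
R = -8.9095061161 − 0.0119875613 = -8.9214936774
Gap between inputs: 8.391e-02; correction applied: −0.0119875613.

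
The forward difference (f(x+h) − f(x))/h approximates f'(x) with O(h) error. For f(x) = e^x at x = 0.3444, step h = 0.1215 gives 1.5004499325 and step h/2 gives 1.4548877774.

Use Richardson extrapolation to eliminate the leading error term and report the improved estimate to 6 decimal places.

Error is O(h^1); halving h shrinks it by 2^1 = 2.
Weighted: 2.9097755548 − 1.5004499325 = 1.4093256223
1.4093256223 ÷ 1 = 1.4093256223

1.409326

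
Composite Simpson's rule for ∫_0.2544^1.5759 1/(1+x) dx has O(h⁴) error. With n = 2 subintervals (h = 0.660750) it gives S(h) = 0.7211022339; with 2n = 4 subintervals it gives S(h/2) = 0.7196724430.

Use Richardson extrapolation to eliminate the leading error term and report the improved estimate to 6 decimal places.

r = 4: numerator weight 16, denominator 15.
Numerator 16 × A(h/2) − A(h) = 16 × 0.7196724430 − 0.7211022339 = 10.7936568541
Extrapolated: 10.7936568541 / 15 = 0.7195771236
Gap between inputs: 1.430e-03; correction applied: −0.0000953194.

0.719577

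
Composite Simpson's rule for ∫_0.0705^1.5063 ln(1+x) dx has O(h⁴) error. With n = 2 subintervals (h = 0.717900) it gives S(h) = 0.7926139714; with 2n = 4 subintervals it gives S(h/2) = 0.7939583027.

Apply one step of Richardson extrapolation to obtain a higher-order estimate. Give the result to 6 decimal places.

0.794048

r = 4: numerator weight 16, denominator 15.
16 × 0.7939583027 − 0.7926139714 = 11.9107188718
(16 × 0.7939583027 − 0.7926139714)/(16 − 1) = 0.7940479248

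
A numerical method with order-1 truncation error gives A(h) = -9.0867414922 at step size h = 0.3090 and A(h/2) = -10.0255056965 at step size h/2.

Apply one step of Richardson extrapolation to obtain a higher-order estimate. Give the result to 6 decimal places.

The method has order 1: 2^1 = 2.
2·(-10.0255056965) = -20.0510113930; subtract (-9.0867414922) → -10.9642699008
Divide by 2^1 − 1 = 1.
Extrapolated: (-10.9642699008) / 1 = -10.9642699008

-10.964270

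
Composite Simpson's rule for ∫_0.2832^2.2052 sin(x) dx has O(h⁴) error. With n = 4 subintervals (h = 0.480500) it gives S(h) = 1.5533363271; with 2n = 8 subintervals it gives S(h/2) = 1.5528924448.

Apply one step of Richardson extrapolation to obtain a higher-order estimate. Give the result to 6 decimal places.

1.552863

The method has order 4: 2^4 = 16.
16×1.5528924448 = 24.8462791168; 24.8462791168 − 1.5533363271 = 23.2929427897
Extrapolated: 23.2929427897 / 15 = 1.5528628526
Shift from A(h/2): −0.0000295922.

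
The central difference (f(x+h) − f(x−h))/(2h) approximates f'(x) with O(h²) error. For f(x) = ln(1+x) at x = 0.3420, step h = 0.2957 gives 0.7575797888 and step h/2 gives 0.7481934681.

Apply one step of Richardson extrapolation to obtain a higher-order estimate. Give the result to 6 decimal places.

0.745065

The method has order 2: 2^2 = 4.
4*0.7481934681 − 0.7575797888 = 2.2351940836
(4*0.7481934681 − 0.7575797888)/(4 − 1) = 0.7450646945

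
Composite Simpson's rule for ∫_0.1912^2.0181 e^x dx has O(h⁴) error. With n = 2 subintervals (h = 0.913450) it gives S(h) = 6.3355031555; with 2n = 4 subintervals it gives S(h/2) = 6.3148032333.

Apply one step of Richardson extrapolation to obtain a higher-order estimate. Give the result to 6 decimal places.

6.313423

With r = 4 the leading error scales as h^4, so the weight is 2^4 = 16.
Top: 16(6.3148032333) − (6.3355031555) = 94.7013485773
94.7013485773 ÷ 15 = 6.3134232385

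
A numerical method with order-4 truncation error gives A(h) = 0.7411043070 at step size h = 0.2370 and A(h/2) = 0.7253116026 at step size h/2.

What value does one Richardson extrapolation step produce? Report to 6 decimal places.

r = 4: numerator weight 16, denominator 15.
Difference of the inputs: 0.7253116026 − 0.7411043070 = -0.0157927044
Correction (A(h/2) − A(h))/(16 − 1) = (-0.0157927044)/15 = -0.0010528470
R = 0.7253116026 − 0.0010528470 = 0.7242587556
Correction |R − A(h/2)| = 1.053e-03; gap |A(h/2) − A(h)| = 1.579e-02.

0.724259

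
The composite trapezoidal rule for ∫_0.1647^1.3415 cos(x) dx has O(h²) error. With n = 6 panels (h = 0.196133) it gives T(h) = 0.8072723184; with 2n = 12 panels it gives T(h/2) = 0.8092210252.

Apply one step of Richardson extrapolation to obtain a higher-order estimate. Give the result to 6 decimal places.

The method has order 2: 2^2 = 4.
Top: 4(0.8092210252) − (0.8072723184) = 2.4296117824
Denominator 4 − 1 = 3.
Extrapolated: 2.4296117824 / 3 = 0.8098705941

0.809871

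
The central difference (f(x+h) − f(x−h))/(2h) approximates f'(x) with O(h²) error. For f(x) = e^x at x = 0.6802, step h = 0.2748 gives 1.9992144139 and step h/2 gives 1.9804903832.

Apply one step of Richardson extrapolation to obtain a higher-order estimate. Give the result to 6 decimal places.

1.974249

Method order is 2; weight 2^2 = 4.
Weighted: 7.9219615328 − 1.9992144139 = 5.9227471189
(4*1.9804903832 − 1.9992144139)/(4 − 1) = 1.9742490396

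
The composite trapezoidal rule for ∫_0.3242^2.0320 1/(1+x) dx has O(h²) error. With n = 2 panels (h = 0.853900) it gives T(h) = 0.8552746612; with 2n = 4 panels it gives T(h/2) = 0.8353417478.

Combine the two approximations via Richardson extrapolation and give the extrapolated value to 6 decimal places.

r = 2, so 2^r = 4.
Top: 4(0.8353417478) − (0.8552746612) = 2.4860923300
Denominator 4 − 1 = 3.
Result: 0.8286974433

0.828697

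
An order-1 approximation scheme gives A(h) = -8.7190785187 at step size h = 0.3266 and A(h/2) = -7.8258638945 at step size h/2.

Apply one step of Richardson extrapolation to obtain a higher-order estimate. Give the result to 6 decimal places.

-6.932649

The method has order 1: 2^1 = 2.
Top: 2(-7.8258638945) − (-8.7190785187) = -6.9326492703
Extrapolated: (-6.9326492703) / 1 = -6.9326492703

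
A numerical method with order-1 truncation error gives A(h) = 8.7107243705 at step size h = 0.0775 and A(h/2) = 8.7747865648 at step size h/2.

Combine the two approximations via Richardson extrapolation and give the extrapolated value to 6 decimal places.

Leading term ∝ h^1; use weight 2 = 2^1.
2·8.7747865648 = 17.5495731296; subtract 8.7107243705 → 8.8388487591
Divide by 2^1 − 1 = 1.
Extrapolated: 8.8388487591 / 1 = 8.8388487591

8.838849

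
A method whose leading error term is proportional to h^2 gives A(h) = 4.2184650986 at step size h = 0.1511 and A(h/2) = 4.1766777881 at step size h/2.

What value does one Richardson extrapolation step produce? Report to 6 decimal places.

4.162749

Order 2 gives 2^r = 4 and 2^r − 1 = 3.
Numerator 4×A(h/2) − A(h) = 4×4.1766777881 − 4.2184650986 = 12.4882460538
Denominator 4 − 1 = 3.
R = 12.4882460538/3 = 4.1627486846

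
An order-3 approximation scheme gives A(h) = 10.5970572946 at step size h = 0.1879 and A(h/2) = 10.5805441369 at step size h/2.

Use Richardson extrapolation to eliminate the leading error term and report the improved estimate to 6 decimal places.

10.578185

r = 3: numerator weight 8, denominator 7.
2^3·A(h/2) = 84.6443530952; minus A(h) gives 74.0472958006.
Divide by 2^3 − 1 = 7.
Extrapolated: 74.0472958006 / 7 = 10.5781851144
Gap between inputs: 1.651e-02; correction applied: −0.0023590225.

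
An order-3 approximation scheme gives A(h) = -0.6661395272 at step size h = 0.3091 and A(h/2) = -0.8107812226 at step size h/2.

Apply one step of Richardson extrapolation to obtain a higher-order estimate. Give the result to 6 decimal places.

The method has order 3: 2^3 = 8.
Top: 8(-0.8107812226) − (-0.6661395272) = -5.8201102536
Denominator 8 − 1 = 7.
R = (-5.8201102536)/7 = -0.8314443219
Shift from A(h/2): −0.0206630993.

-0.831444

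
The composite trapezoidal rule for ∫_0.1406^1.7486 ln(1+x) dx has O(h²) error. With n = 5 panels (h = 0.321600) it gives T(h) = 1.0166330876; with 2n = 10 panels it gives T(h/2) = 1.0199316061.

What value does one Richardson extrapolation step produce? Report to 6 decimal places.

1.021031

r = 2, so 2^r = 4.
4 × 1.0199316061 = 4.0797264244; 4.0797264244 − 1.0166330876 = 3.0630933368
Denominator 4 − 1 = 3.
(4 × 1.0199316061 − 1.0166330876)/(4 − 1) = 1.0210311123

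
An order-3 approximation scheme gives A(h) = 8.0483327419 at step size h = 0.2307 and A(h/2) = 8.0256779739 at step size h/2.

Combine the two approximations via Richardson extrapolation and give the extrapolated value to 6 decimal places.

Method order is 3; weight 2^3 = 8.
8 × 8.0256779739 = 64.2054237912; 64.2054237912 − 8.0483327419 = 56.1570910493
56.1570910493 ÷ 7 = 8.0224415785

8.022442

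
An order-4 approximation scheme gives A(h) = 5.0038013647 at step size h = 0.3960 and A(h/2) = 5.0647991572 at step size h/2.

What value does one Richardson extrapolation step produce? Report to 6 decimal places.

5.068866

Leading term ∝ h^4; use weight 16 = 2^4.
Numerator 16·A(h/2) − A(h) = 16·5.0647991572 − 5.0038013647 = 76.0329851505
Extrapolated: 76.0329851505 / 15 = 5.0688656767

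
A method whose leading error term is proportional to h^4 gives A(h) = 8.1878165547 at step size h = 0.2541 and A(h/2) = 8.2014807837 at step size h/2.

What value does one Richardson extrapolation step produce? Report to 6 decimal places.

8.202392

With r = 4 the leading error scales as h^4, so the weight is 2^4 = 16.
16*8.2014807837 − 8.1878165547 = 123.0358759845
(16*8.2014807837 − 8.1878165547)/(16 − 1) = 8.2023917323
Correction |R − A(h/2)| = 9.109e-04; gap |A(h/2) − A(h)| = 1.366e-02.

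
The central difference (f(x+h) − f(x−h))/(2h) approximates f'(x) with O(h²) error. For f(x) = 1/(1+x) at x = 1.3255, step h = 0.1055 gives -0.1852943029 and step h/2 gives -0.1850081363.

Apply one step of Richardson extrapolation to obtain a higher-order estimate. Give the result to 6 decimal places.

Order 2 gives 2^r = 4 and 2^r − 1 = 3.
4·(-0.1850081363) = -0.7400325452; (-0.7400325452) − (-0.1852943029) = -0.5547382423
R = (-0.5547382423)/3 = -0.1849127474
Correction |R − A(h/2)| = 9.539e-05; gap |A(h/2) − A(h)| = 2.862e-04.

-0.184913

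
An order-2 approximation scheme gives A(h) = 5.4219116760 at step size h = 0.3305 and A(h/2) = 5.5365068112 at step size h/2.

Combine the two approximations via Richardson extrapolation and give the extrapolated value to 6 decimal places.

5.574705

Order 2 gives 2^r = 4 and 2^r − 1 = 3.
4·5.5365068112 = 22.1460272448; 22.1460272448 − 5.4219116760 = 16.7241155688
Denominator 4 − 1 = 3.
Extrapolated: 16.7241155688 / 3 = 5.5747051896
Correction |R − A(h/2)| = 3.820e-02; gap |A(h/2) − A(h)| = 1.146e-01.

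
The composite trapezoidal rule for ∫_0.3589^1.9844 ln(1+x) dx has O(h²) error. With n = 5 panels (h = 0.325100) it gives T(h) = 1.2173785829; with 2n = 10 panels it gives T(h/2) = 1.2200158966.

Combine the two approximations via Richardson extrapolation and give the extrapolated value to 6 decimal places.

r = 2, so 2^r = 4.
Top: 4(1.2200158966) − (1.2173785829) = 3.6626850035
Divide by 2^2 − 1 = 3.
R = 3.6626850035/3 = 1.2208950012

1.220895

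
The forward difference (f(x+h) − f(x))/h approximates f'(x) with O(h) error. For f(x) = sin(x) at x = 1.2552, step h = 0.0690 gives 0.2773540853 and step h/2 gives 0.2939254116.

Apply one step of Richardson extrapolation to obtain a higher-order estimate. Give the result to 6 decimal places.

0.310497

The method has order 1: 2^1 = 2.
Numerator 2*A(h/2) − A(h) = 2*0.2939254116 − 0.2773540853 = 0.3104967379
Divide by 2^1 − 1 = 1.
So the Richardson estimate is 0.3104967379.
Gap between inputs: 1.657e-02; correction applied: +0.0165713263.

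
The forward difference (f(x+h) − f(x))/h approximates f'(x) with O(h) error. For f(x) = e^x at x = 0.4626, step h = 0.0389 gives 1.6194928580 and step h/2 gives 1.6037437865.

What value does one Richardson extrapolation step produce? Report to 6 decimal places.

r = 1, so 2^r = 2.
Difference of the inputs: 1.6037437865 − 1.6194928580 = -0.0157490715
Correction (A(h/2) − A(h))/(2 − 1) = (-0.0157490715)/1 = -0.0157490715
R = A(h/2) + (A(h/2) − A(h))/1 = 1.6037437865 − 0.0157490715 = 1.5879947150
Shift from A(h/2): −0.0157490715.

1.587995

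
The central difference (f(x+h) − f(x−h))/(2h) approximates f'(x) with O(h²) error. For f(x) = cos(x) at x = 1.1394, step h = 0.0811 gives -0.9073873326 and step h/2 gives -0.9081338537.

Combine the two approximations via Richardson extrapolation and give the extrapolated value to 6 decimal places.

Leading term ∝ h^2; use weight 4 = 2^2.
4×(-0.9081338537) = -3.6325354148; (-3.6325354148) − (-0.9073873326) = -2.7251480822
Extrapolated: (-2.7251480822) / 3 = -0.9083826941
Shift from A(h/2): −0.0002488404.

-0.908383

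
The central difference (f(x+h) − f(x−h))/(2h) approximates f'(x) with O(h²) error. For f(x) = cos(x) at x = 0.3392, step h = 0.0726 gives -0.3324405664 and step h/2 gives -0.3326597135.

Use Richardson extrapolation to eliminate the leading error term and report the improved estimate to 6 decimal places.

Order 2 gives 2^r = 4 and 2^r − 1 = 3.
Difference of the inputs: -0.3326597135 − (-0.3324405664) = -0.0002191471
Correction (A(h/2) − A(h))/(4 − 1) = (-0.0002191471)/3 = -0.0000730490
R = -0.3326597135 − 0.0000730490 = -0.3327327625

-0.332733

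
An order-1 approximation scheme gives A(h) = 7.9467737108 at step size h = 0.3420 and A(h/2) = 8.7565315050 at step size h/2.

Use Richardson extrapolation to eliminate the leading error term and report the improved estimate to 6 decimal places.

The method has order 1: 2^1 = 2.
2^1·A(h/2) = 17.5130630100; minus A(h) gives 9.5662892992.
9.5662892992 ÷ 1 = 9.5662892992
Correction |R − A(h/2)| = 8.098e-01; gap |A(h/2) − A(h)| = 8.098e-01.

9.566289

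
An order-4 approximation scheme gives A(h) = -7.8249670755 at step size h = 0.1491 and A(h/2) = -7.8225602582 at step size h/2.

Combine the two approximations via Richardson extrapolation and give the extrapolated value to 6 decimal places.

r = 4, so 2^r = 16.
Top: 16(-7.8225602582) − (-7.8249670755) = -117.3359970557
R = (-117.3359970557)/15 = -7.8223998037

-7.822400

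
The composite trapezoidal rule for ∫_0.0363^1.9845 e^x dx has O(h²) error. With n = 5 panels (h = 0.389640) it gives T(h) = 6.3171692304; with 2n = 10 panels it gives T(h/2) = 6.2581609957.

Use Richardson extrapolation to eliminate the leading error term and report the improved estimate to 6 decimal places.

6.238492

Leading term ∝ h^2; use weight 4 = 2^2.
2^2×A(h/2) = 25.0326439828; minus A(h) gives 18.7154747524.
Denominator 4 − 1 = 3.
Extrapolated: 18.7154747524 / 3 = 6.2384915841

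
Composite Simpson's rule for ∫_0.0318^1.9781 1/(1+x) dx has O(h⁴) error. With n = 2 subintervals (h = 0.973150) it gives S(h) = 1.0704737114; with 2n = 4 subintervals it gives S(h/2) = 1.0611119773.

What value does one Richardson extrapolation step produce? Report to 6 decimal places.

Error is O(h^4); halving h shrinks it by 2^4 = 16.
Top: 16(1.0611119773) − (1.0704737114) = 15.9073179254
(16×1.0611119773 − 1.0704737114)/(16 − 1) = 1.0604878617

1.060488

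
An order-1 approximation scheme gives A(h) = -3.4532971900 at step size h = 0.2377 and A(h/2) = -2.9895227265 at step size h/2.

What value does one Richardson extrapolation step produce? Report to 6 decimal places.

-2.525748

The method has order 1: 2^1 = 2.
Numerator 2 × A(h/2) − A(h) = 2 × (-2.9895227265) − (-3.4532971900) = -2.5257482630
Extrapolated: (-2.5257482630) / 1 = -2.5257482630
Gap between inputs: 4.638e-01; correction applied: +0.4637744635.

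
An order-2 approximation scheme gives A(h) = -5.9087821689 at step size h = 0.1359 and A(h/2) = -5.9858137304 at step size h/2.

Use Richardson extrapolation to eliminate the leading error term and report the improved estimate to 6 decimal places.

-6.011491

Error is O(h^2); halving h shrinks it by 2^2 = 4.
A(h/2) − A(h) = -5.9858137304 − (-5.9087821689) = -0.0770315615
Correction (A(h/2) − A(h))/(4 − 1) = (-0.0770315615)/3 = -0.0256771872
R = -5.9858137304 − 0.0256771872 = -6.0114909176
Shift from A(h/2): −0.0256771872.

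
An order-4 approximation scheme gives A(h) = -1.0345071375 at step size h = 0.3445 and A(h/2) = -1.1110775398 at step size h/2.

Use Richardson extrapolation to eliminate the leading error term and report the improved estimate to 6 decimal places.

Leading term ∝ h^4; use weight 16 = 2^4.
16 × (-1.1110775398) = -17.7772406368; (-17.7772406368) − (-1.0345071375) = -16.7427334993
Denominator 16 − 1 = 15.
Extrapolated: (-16.7427334993) / 15 = -1.1161822333

-1.116182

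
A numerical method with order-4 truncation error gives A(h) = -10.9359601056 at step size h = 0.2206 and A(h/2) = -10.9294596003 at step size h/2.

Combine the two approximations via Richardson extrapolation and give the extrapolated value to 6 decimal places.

With r = 4 the leading error scales as h^4, so the weight is 2^4 = 16.
2^4·A(h/2) = -174.8713536048; minus A(h) gives -163.9353934992.
Extrapolated: (-163.9353934992) / 15 = -10.9290262333

-10.929026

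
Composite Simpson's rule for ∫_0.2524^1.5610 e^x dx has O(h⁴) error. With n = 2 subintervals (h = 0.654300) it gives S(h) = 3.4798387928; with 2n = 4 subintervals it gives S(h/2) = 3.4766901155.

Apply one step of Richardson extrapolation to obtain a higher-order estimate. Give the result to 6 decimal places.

3.476480

Method order is 4; weight 2^4 = 16.
Difference of the inputs: 3.4766901155 − 3.4798387928 = -0.0031486773
Divide by 2^4 − 1 = 15: (-0.0031486773)/15 = -0.0002099118
R = A(h/2) + (A(h/2) − A(h))/15 = 3.4766901155 − 0.0002099118 = 3.4764802037
Gap between inputs: 3.149e-03; correction applied: −0.0002099118.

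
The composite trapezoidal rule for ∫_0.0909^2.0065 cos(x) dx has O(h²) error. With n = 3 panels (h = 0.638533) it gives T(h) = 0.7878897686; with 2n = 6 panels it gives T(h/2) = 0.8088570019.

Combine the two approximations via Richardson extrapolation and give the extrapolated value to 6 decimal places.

0.815846

Error is O(h^2); halving h shrinks it by 2^2 = 4.
4×0.8088570019 = 3.2354280076; subtract 0.7878897686 → 2.4475382390
R = 2.4475382390/3 = 0.8158460797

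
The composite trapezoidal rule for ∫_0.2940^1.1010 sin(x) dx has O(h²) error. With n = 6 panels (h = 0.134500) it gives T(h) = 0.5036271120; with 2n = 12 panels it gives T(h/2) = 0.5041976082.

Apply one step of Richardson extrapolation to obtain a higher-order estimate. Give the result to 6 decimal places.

r = 2, so 2^r = 4.
A(h/2) − A(h) = 0.5041976082 − 0.5036271120 = 0.0005704962
Divide by 2^2 − 1 = 3: 0.0005704962/3 = 0.0001901654
R = A(h/2) + (A(h/2) − A(h))/3 = 0.5041976082 + 0.0001901654 = 0.5043877736
Shift from A(h/2): +0.0001901654.

0.504388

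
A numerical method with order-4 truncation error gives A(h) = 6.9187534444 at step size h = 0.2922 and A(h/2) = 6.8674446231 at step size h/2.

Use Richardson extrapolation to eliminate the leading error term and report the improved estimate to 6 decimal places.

6.864024

r = 4: numerator weight 16, denominator 15.
16·6.8674446231 − 6.9187534444 = 102.9603605252
Divide by 2^4 − 1 = 15.
So the Richardson estimate is 6.8640240350.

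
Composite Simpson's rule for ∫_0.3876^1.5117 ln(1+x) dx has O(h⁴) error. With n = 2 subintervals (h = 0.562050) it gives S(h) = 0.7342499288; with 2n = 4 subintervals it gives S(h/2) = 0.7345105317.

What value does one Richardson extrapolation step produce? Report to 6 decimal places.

0.734528

Method order is 4; weight 2^4 = 16.
Numerator 16*A(h/2) − A(h) = 16*0.7345105317 − 0.7342499288 = 11.0179185784
Denominator 16 − 1 = 15.
Extrapolated: 11.0179185784 / 15 = 0.7345279052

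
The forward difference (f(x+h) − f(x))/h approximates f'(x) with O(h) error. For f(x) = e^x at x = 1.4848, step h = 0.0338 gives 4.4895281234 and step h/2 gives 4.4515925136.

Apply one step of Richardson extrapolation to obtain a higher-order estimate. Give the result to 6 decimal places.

4.413657

r = 1, so 2^r = 2.
Difference of the inputs: 4.4515925136 − 4.4895281234 = -0.0379356098
Correction (A(h/2) − A(h))/(2 − 1) = (-0.0379356098)/1 = -0.0379356098
R = A(h/2) + (A(h/2) − A(h))/1 = 4.4515925136 − 0.0379356098 = 4.4136569038
Correction |R − A(h/2)| = 3.794e-02; gap |A(h/2) − A(h)| = 3.794e-02.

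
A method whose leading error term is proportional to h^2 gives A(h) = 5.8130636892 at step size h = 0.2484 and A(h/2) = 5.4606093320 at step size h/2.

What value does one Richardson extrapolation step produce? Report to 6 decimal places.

Leading term ∝ h^2; use weight 4 = 2^2.
Top: 4(5.4606093320) − (5.8130636892) = 16.0293736388
Denominator 4 − 1 = 3.
So the Richardson estimate is 5.3431245463.

5.343125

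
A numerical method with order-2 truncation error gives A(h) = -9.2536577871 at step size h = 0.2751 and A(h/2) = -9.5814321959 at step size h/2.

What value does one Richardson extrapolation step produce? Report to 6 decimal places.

-9.690690

Error is O(h^2); halving h shrinks it by 2^2 = 4.
4·(-9.5814321959) − (-9.2536577871) = -29.0720709965
R = (-29.0720709965)/3 = -9.6906903322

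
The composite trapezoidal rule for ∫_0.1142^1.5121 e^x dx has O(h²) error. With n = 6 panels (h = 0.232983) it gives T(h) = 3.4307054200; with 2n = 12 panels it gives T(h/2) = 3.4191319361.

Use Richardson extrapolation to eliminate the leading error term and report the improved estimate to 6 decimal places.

r = 2: numerator weight 4, denominator 3.
Weighted: 13.6765277444 − 3.4307054200 = 10.2458223244
10.2458223244 ÷ 3 = 3.4152741081

3.415274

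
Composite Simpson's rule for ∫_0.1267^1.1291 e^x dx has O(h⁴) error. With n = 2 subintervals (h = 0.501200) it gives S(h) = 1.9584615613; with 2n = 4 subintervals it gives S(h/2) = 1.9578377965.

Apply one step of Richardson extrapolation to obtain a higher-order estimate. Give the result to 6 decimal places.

Order 4 gives 2^r = 16 and 2^r − 1 = 15.
16 × 1.9578377965 − 1.9584615613 = 29.3669431827
Divide by 2^4 − 1 = 15.
R = 29.3669431827/15 = 1.9577962122
Shift from A(h/2): −0.0000415843.

1.957796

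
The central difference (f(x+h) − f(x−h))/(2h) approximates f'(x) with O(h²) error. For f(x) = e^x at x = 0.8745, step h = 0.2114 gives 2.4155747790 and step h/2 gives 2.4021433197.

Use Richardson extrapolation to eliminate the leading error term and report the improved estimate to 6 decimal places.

Order 2 gives 2^r = 4 and 2^r − 1 = 3.
Numerator 4 × A(h/2) − A(h) = 4 × 2.4021433197 − 2.4155747790 = 7.1929984998
R = 7.1929984998/3 = 2.3976661666

2.397666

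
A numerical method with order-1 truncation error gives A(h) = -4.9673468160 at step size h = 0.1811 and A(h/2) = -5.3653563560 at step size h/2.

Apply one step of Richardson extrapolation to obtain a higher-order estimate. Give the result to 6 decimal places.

-5.763366

Error is O(h^1); halving h shrinks it by 2^1 = 2.
2·(-5.3653563560) = -10.7307127120; (-10.7307127120) − (-4.9673468160) = -5.7633658960
R = (-5.7633658960)/1 = -5.7633658960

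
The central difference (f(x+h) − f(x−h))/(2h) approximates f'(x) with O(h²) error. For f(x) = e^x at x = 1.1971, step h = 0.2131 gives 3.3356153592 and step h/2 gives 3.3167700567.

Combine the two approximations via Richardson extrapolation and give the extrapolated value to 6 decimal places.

3.310488

With r = 2 the leading error scales as h^2, so the weight is 2^2 = 4.
4×3.3167700567 = 13.2670802268; 13.2670802268 − 3.3356153592 = 9.9314648676
Denominator 4 − 1 = 3.
(4×3.3167700567 − 3.3356153592)/(4 − 1) = 3.3104882892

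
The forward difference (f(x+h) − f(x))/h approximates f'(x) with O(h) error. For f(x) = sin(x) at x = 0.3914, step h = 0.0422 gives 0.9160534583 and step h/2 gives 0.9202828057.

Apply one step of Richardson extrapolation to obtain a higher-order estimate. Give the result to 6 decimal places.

The method has order 1: 2^1 = 2.
Top: 2(0.9202828057) − (0.9160534583) = 0.9245121531
Extrapolated: 0.9245121531 / 1 = 0.9245121531

0.924512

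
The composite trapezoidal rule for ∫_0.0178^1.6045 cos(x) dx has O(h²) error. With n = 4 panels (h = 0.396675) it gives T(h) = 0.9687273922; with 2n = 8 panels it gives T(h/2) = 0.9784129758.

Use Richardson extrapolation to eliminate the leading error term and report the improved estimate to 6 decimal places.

The method has order 2: 2^2 = 4.
A(h/2) − A(h) = 0.9784129758 − 0.9687273922 = 0.0096855836
Correction (A(h/2) − A(h))/(4 − 1) = 0.0096855836/3 = 0.0032285279
R = 0.9784129758 + 0.0032285279 = 0.9816415037
Shift from A(h/2): +0.0032285279.

0.981642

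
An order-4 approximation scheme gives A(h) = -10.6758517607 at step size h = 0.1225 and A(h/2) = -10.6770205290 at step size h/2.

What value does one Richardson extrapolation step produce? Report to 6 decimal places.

-10.677098

The method has order 4: 2^4 = 16.
16×(-10.6770205290) = -170.8323284640; subtract (-10.6758517607) → -160.1564767033
Denominator 16 − 1 = 15.
R = (-160.1564767033)/15 = -10.6770984469
Gap between inputs: 1.169e-03; correction applied: −0.0000779179.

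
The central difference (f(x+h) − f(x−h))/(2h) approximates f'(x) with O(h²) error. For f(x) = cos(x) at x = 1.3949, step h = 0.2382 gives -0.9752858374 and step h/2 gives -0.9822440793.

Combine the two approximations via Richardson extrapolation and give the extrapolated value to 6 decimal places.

-0.984563

Order 2 gives 2^r = 4 and 2^r − 1 = 3.
Numerator 4·A(h/2) − A(h) = 4·(-0.9822440793) − (-0.9752858374) = -2.9536904798
Divide by 2^2 − 1 = 3.
So the Richardson estimate is -0.9845634933.
Shift from A(h/2): −0.0023194140.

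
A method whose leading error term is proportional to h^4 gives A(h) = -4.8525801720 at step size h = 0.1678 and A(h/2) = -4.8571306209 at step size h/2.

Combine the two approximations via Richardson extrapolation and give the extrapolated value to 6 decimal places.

r = 4: numerator weight 16, denominator 15.
Top: 16(-4.8571306209) − (-4.8525801720) = -72.8615097624
(16 × (-4.8571306209) − (-4.8525801720))/(16 − 1) = -4.8574339842

-4.857434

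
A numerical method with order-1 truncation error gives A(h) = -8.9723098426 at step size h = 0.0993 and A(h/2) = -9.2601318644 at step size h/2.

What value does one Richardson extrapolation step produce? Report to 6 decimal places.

-9.547954

Method order is 1; weight 2^1 = 2.
Top: 2(-9.2601318644) − (-8.9723098426) = -9.5479538862
(2×(-9.2601318644) − (-8.9723098426))/(2 − 1) = -9.5479538862
Shift from A(h/2): −0.2878220218.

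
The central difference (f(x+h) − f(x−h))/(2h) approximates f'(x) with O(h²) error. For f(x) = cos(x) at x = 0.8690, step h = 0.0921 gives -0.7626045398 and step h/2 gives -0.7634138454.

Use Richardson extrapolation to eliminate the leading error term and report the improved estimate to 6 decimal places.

-0.763684

With r = 2 the leading error scales as h^2, so the weight is 2^2 = 4.
A(h/2) − A(h) = -0.7634138454 − (-0.7626045398) = -0.0008093056
Divide by 2^2 − 1 = 3: (-0.0008093056)/3 = -0.0002697685
R = A(h/2) + (A(h/2) − A(h))/3 = -0.7634138454 − 0.0002697685 = -0.7636836139
Shift from A(h/2): −0.0002697685.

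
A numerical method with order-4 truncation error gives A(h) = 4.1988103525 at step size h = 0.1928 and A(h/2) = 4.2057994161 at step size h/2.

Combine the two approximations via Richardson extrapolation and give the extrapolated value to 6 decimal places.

Method order is 4; weight 2^4 = 16.
16*4.2057994161 − 4.1988103525 = 63.0939803051
63.0939803051 ÷ 15 = 4.2062653537

4.206265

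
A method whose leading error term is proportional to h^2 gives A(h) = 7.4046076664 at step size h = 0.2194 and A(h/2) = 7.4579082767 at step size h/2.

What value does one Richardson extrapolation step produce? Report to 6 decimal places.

Error is O(h^2); halving h shrinks it by 2^2 = 4.
Weighted: 29.8316331068 − 7.4046076664 = 22.4270254404
R = 22.4270254404/3 = 7.4756751468
Shift from A(h/2): +0.0177668701.

7.475675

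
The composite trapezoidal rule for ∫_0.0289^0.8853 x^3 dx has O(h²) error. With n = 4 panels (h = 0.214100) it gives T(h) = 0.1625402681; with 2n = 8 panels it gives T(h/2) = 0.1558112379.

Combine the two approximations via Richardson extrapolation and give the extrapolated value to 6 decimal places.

0.153568

Error is O(h^2); halving h shrinks it by 2^2 = 4.
Top: 4(0.1558112379) − (0.1625402681) = 0.4607046835
0.4607046835 ÷ 3 = 0.1535682278
Correction |R − A(h/2)| = 2.243e-03; gap |A(h/2) − A(h)| = 6.729e-03.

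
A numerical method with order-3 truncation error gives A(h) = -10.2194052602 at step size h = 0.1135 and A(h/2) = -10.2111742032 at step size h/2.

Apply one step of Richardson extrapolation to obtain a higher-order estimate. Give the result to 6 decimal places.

r = 3: numerator weight 8, denominator 7.
Weighted: (-81.6893936256) − (-10.2194052602) = -71.4699883654
Divide by 2^3 − 1 = 7.
Extrapolated: (-71.4699883654) / 7 = -10.2099983379

-10.209998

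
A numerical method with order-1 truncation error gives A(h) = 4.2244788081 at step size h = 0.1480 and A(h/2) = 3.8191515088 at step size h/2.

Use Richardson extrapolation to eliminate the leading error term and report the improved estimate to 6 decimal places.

Leading term ∝ h^1; use weight 2 = 2^1.
2×3.8191515088 = 7.6383030176; subtract 4.2244788081 → 3.4138242095
Extrapolated: 3.4138242095 / 1 = 3.4138242095
Gap between inputs: 4.053e-01; correction applied: −0.4053272993.

3.413824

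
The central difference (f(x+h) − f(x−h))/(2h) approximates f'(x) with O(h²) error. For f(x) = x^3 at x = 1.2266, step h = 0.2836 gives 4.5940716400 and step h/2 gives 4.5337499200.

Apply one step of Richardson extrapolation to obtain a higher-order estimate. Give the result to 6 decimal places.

r = 2, so 2^r = 4.
Top: 4(4.5337499200) − (4.5940716400) = 13.5409280400
13.5409280400 ÷ 3 = 4.5136426800
Correction |R − A(h/2)| = 2.011e-02; gap |A(h/2) − A(h)| = 6.032e-02.

4.513643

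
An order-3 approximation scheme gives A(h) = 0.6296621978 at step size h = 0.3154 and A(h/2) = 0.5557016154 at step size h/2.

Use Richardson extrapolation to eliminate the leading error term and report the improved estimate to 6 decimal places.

0.545136

r = 3: numerator weight 8, denominator 7.
Numerator 8×A(h/2) − A(h) = 8×0.5557016154 − 0.6296621978 = 3.8159507254
Extrapolated: 3.8159507254 / 7 = 0.5451358179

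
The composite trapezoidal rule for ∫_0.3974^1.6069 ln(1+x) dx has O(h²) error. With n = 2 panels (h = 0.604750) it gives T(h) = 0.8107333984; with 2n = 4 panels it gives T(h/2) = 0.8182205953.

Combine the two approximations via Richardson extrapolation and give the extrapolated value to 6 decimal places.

0.820716

r = 2: numerator weight 4, denominator 3.
4·0.8182205953 − 0.8107333984 = 2.4621489828
2.4621489828 ÷ 3 = 0.8207163276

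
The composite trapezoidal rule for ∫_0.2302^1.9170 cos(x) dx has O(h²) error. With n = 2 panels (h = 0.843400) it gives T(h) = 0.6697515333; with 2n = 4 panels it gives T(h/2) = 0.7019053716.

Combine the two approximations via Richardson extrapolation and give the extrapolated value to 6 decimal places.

0.712623

With r = 2 the leading error scales as h^2, so the weight is 2^2 = 4.
Numerator 4×A(h/2) − A(h) = 4×0.7019053716 − 0.6697515333 = 2.1378699531
Denominator 4 − 1 = 3.
2.1378699531 ÷ 3 = 0.7126233177
Correction |R − A(h/2)| = 1.072e-02; gap |A(h/2) − A(h)| = 3.215e-02.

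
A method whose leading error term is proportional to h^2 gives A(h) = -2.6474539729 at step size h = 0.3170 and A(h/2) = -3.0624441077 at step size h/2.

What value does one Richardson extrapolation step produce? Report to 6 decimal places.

-3.200774

With r = 2 the leading error scales as h^2, so the weight is 2^2 = 4.
Difference of the inputs: -3.0624441077 − (-2.6474539729) = -0.4149901348
Correction (A(h/2) − A(h))/(4 − 1) = (-0.4149901348)/3 = -0.1383300449
R = A(h/2) + (A(h/2) − A(h))/3 = -3.0624441077 − 0.1383300449 = -3.2007741526
Correction |R − A(h/2)| = 1.383e-01; gap |A(h/2) − A(h)| = 4.150e-01.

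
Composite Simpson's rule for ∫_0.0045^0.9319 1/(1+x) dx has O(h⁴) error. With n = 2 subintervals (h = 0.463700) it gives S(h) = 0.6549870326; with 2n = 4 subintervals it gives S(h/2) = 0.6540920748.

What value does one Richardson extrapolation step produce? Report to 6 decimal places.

0.654032

r = 4, so 2^r = 16.
16×0.6540920748 = 10.4654731968; subtract 0.6549870326 → 9.8104861642
Denominator 16 − 1 = 15.
Result: 0.6540324109
Gap between inputs: 8.950e-04; correction applied: −0.0000596639.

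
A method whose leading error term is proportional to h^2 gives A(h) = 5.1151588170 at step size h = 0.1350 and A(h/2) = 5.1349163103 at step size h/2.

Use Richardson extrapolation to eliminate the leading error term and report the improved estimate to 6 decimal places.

5.141502

Error is O(h^2); halving h shrinks it by 2^2 = 4.
Top: 4(5.1349163103) − (5.1151588170) = 15.4245064242
15.4245064242 ÷ 3 = 5.1415021414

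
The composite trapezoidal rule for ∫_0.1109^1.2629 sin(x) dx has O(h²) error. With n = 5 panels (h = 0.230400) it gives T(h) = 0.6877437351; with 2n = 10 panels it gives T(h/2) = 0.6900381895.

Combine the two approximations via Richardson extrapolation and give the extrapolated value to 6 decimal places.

0.690803

With r = 2 the leading error scales as h^2, so the weight is 2^2 = 4.
4·0.6900381895 = 2.7601527580; 2.7601527580 − 0.6877437351 = 2.0724090229
Divide by 2^2 − 1 = 3.
2.0724090229 ÷ 3 = 0.6908030076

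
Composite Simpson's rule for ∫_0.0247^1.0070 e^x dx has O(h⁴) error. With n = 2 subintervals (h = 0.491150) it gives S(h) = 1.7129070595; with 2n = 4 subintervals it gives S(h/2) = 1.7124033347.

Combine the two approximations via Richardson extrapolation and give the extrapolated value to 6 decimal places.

1.712370

Leading term ∝ h^4; use weight 16 = 2^4.
2^4·A(h/2) = 27.3984533552; minus A(h) gives 25.6855462957.
(16·1.7124033347 − 1.7129070595)/(16 − 1) = 1.7123697530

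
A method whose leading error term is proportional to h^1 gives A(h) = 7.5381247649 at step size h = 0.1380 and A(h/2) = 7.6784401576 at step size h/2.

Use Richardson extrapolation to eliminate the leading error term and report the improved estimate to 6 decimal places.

r = 1, so 2^r = 2.
Numerator 2×A(h/2) − A(h) = 2×7.6784401576 − 7.5381247649 = 7.8187555503
Extrapolated: 7.8187555503 / 1 = 7.8187555503
Gap between inputs: 1.403e-01; correction applied: +0.1403153927.

7.818756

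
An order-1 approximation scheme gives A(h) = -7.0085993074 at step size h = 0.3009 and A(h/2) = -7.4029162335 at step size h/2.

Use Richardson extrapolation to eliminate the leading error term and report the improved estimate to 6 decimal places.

r = 1, so 2^r = 2.
Top: 2(-7.4029162335) − (-7.0085993074) = -7.7972331596
Divide by 2^1 − 1 = 1.
Result: -7.7972331596
Gap between inputs: 3.943e-01; correction applied: −0.3943169261.

-7.797233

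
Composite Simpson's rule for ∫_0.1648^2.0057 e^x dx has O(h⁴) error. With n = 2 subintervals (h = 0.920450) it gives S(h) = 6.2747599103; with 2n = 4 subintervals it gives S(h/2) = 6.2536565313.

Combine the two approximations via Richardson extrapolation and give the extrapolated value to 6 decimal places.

6.252250

Order 4 gives 2^r = 16 and 2^r − 1 = 15.
Weighted: 100.0585045008 − 6.2747599103 = 93.7837445905
Denominator 16 − 1 = 15.
So the Richardson estimate is 6.2522496394.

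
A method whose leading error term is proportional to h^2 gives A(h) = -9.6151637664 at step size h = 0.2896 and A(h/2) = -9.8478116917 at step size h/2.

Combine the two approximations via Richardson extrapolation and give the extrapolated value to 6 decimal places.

Order 2 gives 2^r = 4 and 2^r − 1 = 3.
4·(-9.8478116917) − (-9.6151637664) = -29.7760830004
(-29.7760830004) ÷ 3 = -9.9253610001
Shift from A(h/2): −0.0775493084.

-9.925361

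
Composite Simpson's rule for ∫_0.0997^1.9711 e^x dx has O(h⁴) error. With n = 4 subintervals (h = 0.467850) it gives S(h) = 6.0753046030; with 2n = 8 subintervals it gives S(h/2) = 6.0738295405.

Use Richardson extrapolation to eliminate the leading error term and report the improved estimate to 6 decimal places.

r = 4, so 2^r = 16.
2^4·A(h/2) = 97.1812726480; minus A(h) gives 91.1059680450.
R = 91.1059680450/15 = 6.0737312030

6.073731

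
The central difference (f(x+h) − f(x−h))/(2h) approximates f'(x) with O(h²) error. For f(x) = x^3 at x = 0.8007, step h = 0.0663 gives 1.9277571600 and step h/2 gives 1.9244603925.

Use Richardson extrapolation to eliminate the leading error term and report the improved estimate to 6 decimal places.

Method order is 2; weight 2^2 = 4.
2^2×A(h/2) = 7.6978415700; minus A(h) gives 5.7700844100.
Divide by 2^2 − 1 = 3.
Extrapolated: 5.7700844100 / 3 = 1.9233614700

1.923361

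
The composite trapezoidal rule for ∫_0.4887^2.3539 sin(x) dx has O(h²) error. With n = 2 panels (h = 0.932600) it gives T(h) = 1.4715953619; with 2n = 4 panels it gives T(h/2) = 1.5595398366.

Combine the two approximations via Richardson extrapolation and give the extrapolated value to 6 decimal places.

1.588855

The method has order 2: 2^2 = 4.
2^2 × A(h/2) = 6.2381593464; minus A(h) gives 4.7665639845.
Divide by 2^2 − 1 = 3.
Result: 1.5888546615
Correction |R − A(h/2)| = 2.931e-02; gap |A(h/2) − A(h)| = 8.794e-02.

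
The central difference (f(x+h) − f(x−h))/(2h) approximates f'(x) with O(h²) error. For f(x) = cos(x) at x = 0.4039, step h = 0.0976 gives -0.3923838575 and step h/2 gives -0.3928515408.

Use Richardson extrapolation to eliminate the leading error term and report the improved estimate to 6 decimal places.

-0.393007

The method has order 2: 2^2 = 4.
Difference of the inputs: -0.3928515408 − (-0.3923838575) = -0.0004676833
Correction (A(h/2) − A(h))/(4 − 1) = (-0.0004676833)/3 = -0.0001558944
R = -0.3928515408 − 0.0001558944 = -0.3930074352
Shift from A(h/2): −0.0001558944.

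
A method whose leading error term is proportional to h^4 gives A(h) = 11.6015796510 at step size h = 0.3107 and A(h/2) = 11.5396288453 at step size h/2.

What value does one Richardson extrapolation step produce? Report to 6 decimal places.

Order 4 gives 2^r = 16 and 2^r − 1 = 15.
2^4×A(h/2) = 184.6340615248; minus A(h) gives 173.0324818738.
Divide by 2^4 − 1 = 15.
(16×11.5396288453 − 11.6015796510)/(16 − 1) = 11.5354987916
Gap between inputs: 6.195e-02; correction applied: −0.0041300537.

11.535499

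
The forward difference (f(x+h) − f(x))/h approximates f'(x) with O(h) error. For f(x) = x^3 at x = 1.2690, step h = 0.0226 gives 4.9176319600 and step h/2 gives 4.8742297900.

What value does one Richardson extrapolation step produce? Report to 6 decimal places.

The method has order 1: 2^1 = 2.
Numerator 2*A(h/2) − A(h) = 2*4.8742297900 − 4.9176319600 = 4.8308276200
Extrapolated: 4.8308276200 / 1 = 4.8308276200

4.830828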